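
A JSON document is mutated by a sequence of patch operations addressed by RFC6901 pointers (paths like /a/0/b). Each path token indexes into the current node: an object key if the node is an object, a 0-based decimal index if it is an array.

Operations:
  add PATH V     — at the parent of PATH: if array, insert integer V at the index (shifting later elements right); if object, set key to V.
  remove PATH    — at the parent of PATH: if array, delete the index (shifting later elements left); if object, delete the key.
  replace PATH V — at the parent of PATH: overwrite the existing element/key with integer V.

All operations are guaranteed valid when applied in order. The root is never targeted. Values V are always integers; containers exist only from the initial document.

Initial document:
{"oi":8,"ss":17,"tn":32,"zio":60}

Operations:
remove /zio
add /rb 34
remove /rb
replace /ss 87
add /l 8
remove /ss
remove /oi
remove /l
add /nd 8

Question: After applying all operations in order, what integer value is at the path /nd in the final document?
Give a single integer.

After op 1 (remove /zio): {"oi":8,"ss":17,"tn":32}
After op 2 (add /rb 34): {"oi":8,"rb":34,"ss":17,"tn":32}
After op 3 (remove /rb): {"oi":8,"ss":17,"tn":32}
After op 4 (replace /ss 87): {"oi":8,"ss":87,"tn":32}
After op 5 (add /l 8): {"l":8,"oi":8,"ss":87,"tn":32}
After op 6 (remove /ss): {"l":8,"oi":8,"tn":32}
After op 7 (remove /oi): {"l":8,"tn":32}
After op 8 (remove /l): {"tn":32}
After op 9 (add /nd 8): {"nd":8,"tn":32}
Value at /nd: 8

Answer: 8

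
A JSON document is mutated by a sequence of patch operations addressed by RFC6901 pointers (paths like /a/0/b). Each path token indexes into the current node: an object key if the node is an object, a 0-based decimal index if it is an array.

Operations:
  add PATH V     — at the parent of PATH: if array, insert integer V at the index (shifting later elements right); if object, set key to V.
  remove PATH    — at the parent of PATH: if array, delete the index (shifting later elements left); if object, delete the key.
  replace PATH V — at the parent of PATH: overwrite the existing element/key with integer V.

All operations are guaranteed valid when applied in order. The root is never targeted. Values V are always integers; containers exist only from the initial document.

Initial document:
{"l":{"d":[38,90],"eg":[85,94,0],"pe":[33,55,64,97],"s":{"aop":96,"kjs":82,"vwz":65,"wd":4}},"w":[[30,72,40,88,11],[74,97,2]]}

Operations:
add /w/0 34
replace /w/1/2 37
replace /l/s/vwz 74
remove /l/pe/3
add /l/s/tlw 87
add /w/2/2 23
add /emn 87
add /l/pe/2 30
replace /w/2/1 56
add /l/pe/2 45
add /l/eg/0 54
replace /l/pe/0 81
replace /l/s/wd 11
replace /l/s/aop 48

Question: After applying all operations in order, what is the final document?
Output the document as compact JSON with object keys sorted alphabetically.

After op 1 (add /w/0 34): {"l":{"d":[38,90],"eg":[85,94,0],"pe":[33,55,64,97],"s":{"aop":96,"kjs":82,"vwz":65,"wd":4}},"w":[34,[30,72,40,88,11],[74,97,2]]}
After op 2 (replace /w/1/2 37): {"l":{"d":[38,90],"eg":[85,94,0],"pe":[33,55,64,97],"s":{"aop":96,"kjs":82,"vwz":65,"wd":4}},"w":[34,[30,72,37,88,11],[74,97,2]]}
After op 3 (replace /l/s/vwz 74): {"l":{"d":[38,90],"eg":[85,94,0],"pe":[33,55,64,97],"s":{"aop":96,"kjs":82,"vwz":74,"wd":4}},"w":[34,[30,72,37,88,11],[74,97,2]]}
After op 4 (remove /l/pe/3): {"l":{"d":[38,90],"eg":[85,94,0],"pe":[33,55,64],"s":{"aop":96,"kjs":82,"vwz":74,"wd":4}},"w":[34,[30,72,37,88,11],[74,97,2]]}
After op 5 (add /l/s/tlw 87): {"l":{"d":[38,90],"eg":[85,94,0],"pe":[33,55,64],"s":{"aop":96,"kjs":82,"tlw":87,"vwz":74,"wd":4}},"w":[34,[30,72,37,88,11],[74,97,2]]}
After op 6 (add /w/2/2 23): {"l":{"d":[38,90],"eg":[85,94,0],"pe":[33,55,64],"s":{"aop":96,"kjs":82,"tlw":87,"vwz":74,"wd":4}},"w":[34,[30,72,37,88,11],[74,97,23,2]]}
After op 7 (add /emn 87): {"emn":87,"l":{"d":[38,90],"eg":[85,94,0],"pe":[33,55,64],"s":{"aop":96,"kjs":82,"tlw":87,"vwz":74,"wd":4}},"w":[34,[30,72,37,88,11],[74,97,23,2]]}
After op 8 (add /l/pe/2 30): {"emn":87,"l":{"d":[38,90],"eg":[85,94,0],"pe":[33,55,30,64],"s":{"aop":96,"kjs":82,"tlw":87,"vwz":74,"wd":4}},"w":[34,[30,72,37,88,11],[74,97,23,2]]}
After op 9 (replace /w/2/1 56): {"emn":87,"l":{"d":[38,90],"eg":[85,94,0],"pe":[33,55,30,64],"s":{"aop":96,"kjs":82,"tlw":87,"vwz":74,"wd":4}},"w":[34,[30,72,37,88,11],[74,56,23,2]]}
After op 10 (add /l/pe/2 45): {"emn":87,"l":{"d":[38,90],"eg":[85,94,0],"pe":[33,55,45,30,64],"s":{"aop":96,"kjs":82,"tlw":87,"vwz":74,"wd":4}},"w":[34,[30,72,37,88,11],[74,56,23,2]]}
After op 11 (add /l/eg/0 54): {"emn":87,"l":{"d":[38,90],"eg":[54,85,94,0],"pe":[33,55,45,30,64],"s":{"aop":96,"kjs":82,"tlw":87,"vwz":74,"wd":4}},"w":[34,[30,72,37,88,11],[74,56,23,2]]}
After op 12 (replace /l/pe/0 81): {"emn":87,"l":{"d":[38,90],"eg":[54,85,94,0],"pe":[81,55,45,30,64],"s":{"aop":96,"kjs":82,"tlw":87,"vwz":74,"wd":4}},"w":[34,[30,72,37,88,11],[74,56,23,2]]}
After op 13 (replace /l/s/wd 11): {"emn":87,"l":{"d":[38,90],"eg":[54,85,94,0],"pe":[81,55,45,30,64],"s":{"aop":96,"kjs":82,"tlw":87,"vwz":74,"wd":11}},"w":[34,[30,72,37,88,11],[74,56,23,2]]}
After op 14 (replace /l/s/aop 48): {"emn":87,"l":{"d":[38,90],"eg":[54,85,94,0],"pe":[81,55,45,30,64],"s":{"aop":48,"kjs":82,"tlw":87,"vwz":74,"wd":11}},"w":[34,[30,72,37,88,11],[74,56,23,2]]}

Answer: {"emn":87,"l":{"d":[38,90],"eg":[54,85,94,0],"pe":[81,55,45,30,64],"s":{"aop":48,"kjs":82,"tlw":87,"vwz":74,"wd":11}},"w":[34,[30,72,37,88,11],[74,56,23,2]]}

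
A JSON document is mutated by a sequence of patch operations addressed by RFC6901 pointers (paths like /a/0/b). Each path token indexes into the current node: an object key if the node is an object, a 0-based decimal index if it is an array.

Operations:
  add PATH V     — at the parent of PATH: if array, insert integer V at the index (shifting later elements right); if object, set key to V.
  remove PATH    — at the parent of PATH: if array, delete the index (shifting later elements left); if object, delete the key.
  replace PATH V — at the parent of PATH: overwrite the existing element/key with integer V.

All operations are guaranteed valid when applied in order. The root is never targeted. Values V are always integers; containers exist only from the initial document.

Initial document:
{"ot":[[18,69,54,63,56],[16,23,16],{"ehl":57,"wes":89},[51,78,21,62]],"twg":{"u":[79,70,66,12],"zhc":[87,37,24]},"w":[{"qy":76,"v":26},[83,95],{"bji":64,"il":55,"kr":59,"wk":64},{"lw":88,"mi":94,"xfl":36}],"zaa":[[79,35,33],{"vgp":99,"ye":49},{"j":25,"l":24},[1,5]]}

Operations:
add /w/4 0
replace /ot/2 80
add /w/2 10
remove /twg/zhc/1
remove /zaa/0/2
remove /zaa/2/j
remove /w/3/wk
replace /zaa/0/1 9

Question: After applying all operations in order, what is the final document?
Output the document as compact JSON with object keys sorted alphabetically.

Answer: {"ot":[[18,69,54,63,56],[16,23,16],80,[51,78,21,62]],"twg":{"u":[79,70,66,12],"zhc":[87,24]},"w":[{"qy":76,"v":26},[83,95],10,{"bji":64,"il":55,"kr":59},{"lw":88,"mi":94,"xfl":36},0],"zaa":[[79,9],{"vgp":99,"ye":49},{"l":24},[1,5]]}

Derivation:
After op 1 (add /w/4 0): {"ot":[[18,69,54,63,56],[16,23,16],{"ehl":57,"wes":89},[51,78,21,62]],"twg":{"u":[79,70,66,12],"zhc":[87,37,24]},"w":[{"qy":76,"v":26},[83,95],{"bji":64,"il":55,"kr":59,"wk":64},{"lw":88,"mi":94,"xfl":36},0],"zaa":[[79,35,33],{"vgp":99,"ye":49},{"j":25,"l":24},[1,5]]}
After op 2 (replace /ot/2 80): {"ot":[[18,69,54,63,56],[16,23,16],80,[51,78,21,62]],"twg":{"u":[79,70,66,12],"zhc":[87,37,24]},"w":[{"qy":76,"v":26},[83,95],{"bji":64,"il":55,"kr":59,"wk":64},{"lw":88,"mi":94,"xfl":36},0],"zaa":[[79,35,33],{"vgp":99,"ye":49},{"j":25,"l":24},[1,5]]}
After op 3 (add /w/2 10): {"ot":[[18,69,54,63,56],[16,23,16],80,[51,78,21,62]],"twg":{"u":[79,70,66,12],"zhc":[87,37,24]},"w":[{"qy":76,"v":26},[83,95],10,{"bji":64,"il":55,"kr":59,"wk":64},{"lw":88,"mi":94,"xfl":36},0],"zaa":[[79,35,33],{"vgp":99,"ye":49},{"j":25,"l":24},[1,5]]}
After op 4 (remove /twg/zhc/1): {"ot":[[18,69,54,63,56],[16,23,16],80,[51,78,21,62]],"twg":{"u":[79,70,66,12],"zhc":[87,24]},"w":[{"qy":76,"v":26},[83,95],10,{"bji":64,"il":55,"kr":59,"wk":64},{"lw":88,"mi":94,"xfl":36},0],"zaa":[[79,35,33],{"vgp":99,"ye":49},{"j":25,"l":24},[1,5]]}
After op 5 (remove /zaa/0/2): {"ot":[[18,69,54,63,56],[16,23,16],80,[51,78,21,62]],"twg":{"u":[79,70,66,12],"zhc":[87,24]},"w":[{"qy":76,"v":26},[83,95],10,{"bji":64,"il":55,"kr":59,"wk":64},{"lw":88,"mi":94,"xfl":36},0],"zaa":[[79,35],{"vgp":99,"ye":49},{"j":25,"l":24},[1,5]]}
After op 6 (remove /zaa/2/j): {"ot":[[18,69,54,63,56],[16,23,16],80,[51,78,21,62]],"twg":{"u":[79,70,66,12],"zhc":[87,24]},"w":[{"qy":76,"v":26},[83,95],10,{"bji":64,"il":55,"kr":59,"wk":64},{"lw":88,"mi":94,"xfl":36},0],"zaa":[[79,35],{"vgp":99,"ye":49},{"l":24},[1,5]]}
After op 7 (remove /w/3/wk): {"ot":[[18,69,54,63,56],[16,23,16],80,[51,78,21,62]],"twg":{"u":[79,70,66,12],"zhc":[87,24]},"w":[{"qy":76,"v":26},[83,95],10,{"bji":64,"il":55,"kr":59},{"lw":88,"mi":94,"xfl":36},0],"zaa":[[79,35],{"vgp":99,"ye":49},{"l":24},[1,5]]}
After op 8 (replace /zaa/0/1 9): {"ot":[[18,69,54,63,56],[16,23,16],80,[51,78,21,62]],"twg":{"u":[79,70,66,12],"zhc":[87,24]},"w":[{"qy":76,"v":26},[83,95],10,{"bji":64,"il":55,"kr":59},{"lw":88,"mi":94,"xfl":36},0],"zaa":[[79,9],{"vgp":99,"ye":49},{"l":24},[1,5]]}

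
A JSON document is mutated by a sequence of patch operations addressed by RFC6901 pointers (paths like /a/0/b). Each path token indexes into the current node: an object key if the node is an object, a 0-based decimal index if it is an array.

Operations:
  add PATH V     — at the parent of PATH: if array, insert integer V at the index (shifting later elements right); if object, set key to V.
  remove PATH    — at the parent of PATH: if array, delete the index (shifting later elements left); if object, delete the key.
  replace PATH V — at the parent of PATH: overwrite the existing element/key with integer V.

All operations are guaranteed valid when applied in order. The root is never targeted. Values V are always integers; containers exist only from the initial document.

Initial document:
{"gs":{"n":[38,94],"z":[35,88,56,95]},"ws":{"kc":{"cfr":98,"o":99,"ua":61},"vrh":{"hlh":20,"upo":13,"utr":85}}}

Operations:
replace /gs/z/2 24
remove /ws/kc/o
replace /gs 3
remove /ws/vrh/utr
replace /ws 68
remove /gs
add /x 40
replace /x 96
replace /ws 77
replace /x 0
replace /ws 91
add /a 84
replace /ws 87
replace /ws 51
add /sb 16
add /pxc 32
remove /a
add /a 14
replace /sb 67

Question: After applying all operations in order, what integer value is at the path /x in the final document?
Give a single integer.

After op 1 (replace /gs/z/2 24): {"gs":{"n":[38,94],"z":[35,88,24,95]},"ws":{"kc":{"cfr":98,"o":99,"ua":61},"vrh":{"hlh":20,"upo":13,"utr":85}}}
After op 2 (remove /ws/kc/o): {"gs":{"n":[38,94],"z":[35,88,24,95]},"ws":{"kc":{"cfr":98,"ua":61},"vrh":{"hlh":20,"upo":13,"utr":85}}}
After op 3 (replace /gs 3): {"gs":3,"ws":{"kc":{"cfr":98,"ua":61},"vrh":{"hlh":20,"upo":13,"utr":85}}}
After op 4 (remove /ws/vrh/utr): {"gs":3,"ws":{"kc":{"cfr":98,"ua":61},"vrh":{"hlh":20,"upo":13}}}
After op 5 (replace /ws 68): {"gs":3,"ws":68}
After op 6 (remove /gs): {"ws":68}
After op 7 (add /x 40): {"ws":68,"x":40}
After op 8 (replace /x 96): {"ws":68,"x":96}
After op 9 (replace /ws 77): {"ws":77,"x":96}
After op 10 (replace /x 0): {"ws":77,"x":0}
After op 11 (replace /ws 91): {"ws":91,"x":0}
After op 12 (add /a 84): {"a":84,"ws":91,"x":0}
After op 13 (replace /ws 87): {"a":84,"ws":87,"x":0}
After op 14 (replace /ws 51): {"a":84,"ws":51,"x":0}
After op 15 (add /sb 16): {"a":84,"sb":16,"ws":51,"x":0}
After op 16 (add /pxc 32): {"a":84,"pxc":32,"sb":16,"ws":51,"x":0}
After op 17 (remove /a): {"pxc":32,"sb":16,"ws":51,"x":0}
After op 18 (add /a 14): {"a":14,"pxc":32,"sb":16,"ws":51,"x":0}
After op 19 (replace /sb 67): {"a":14,"pxc":32,"sb":67,"ws":51,"x":0}
Value at /x: 0

Answer: 0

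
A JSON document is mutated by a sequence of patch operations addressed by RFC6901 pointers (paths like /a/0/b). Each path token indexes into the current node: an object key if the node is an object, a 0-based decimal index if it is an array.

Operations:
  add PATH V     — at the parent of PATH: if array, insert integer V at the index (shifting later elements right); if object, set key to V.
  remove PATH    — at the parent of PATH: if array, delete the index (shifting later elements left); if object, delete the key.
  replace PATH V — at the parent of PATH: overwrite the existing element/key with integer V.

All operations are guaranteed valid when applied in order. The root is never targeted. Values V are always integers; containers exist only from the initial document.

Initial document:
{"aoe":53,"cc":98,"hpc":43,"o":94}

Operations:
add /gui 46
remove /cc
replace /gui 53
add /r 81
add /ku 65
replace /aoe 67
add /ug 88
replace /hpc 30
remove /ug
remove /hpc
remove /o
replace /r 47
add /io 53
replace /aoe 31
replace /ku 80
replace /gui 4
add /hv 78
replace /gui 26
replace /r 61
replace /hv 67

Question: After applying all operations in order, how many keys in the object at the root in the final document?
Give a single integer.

After op 1 (add /gui 46): {"aoe":53,"cc":98,"gui":46,"hpc":43,"o":94}
After op 2 (remove /cc): {"aoe":53,"gui":46,"hpc":43,"o":94}
After op 3 (replace /gui 53): {"aoe":53,"gui":53,"hpc":43,"o":94}
After op 4 (add /r 81): {"aoe":53,"gui":53,"hpc":43,"o":94,"r":81}
After op 5 (add /ku 65): {"aoe":53,"gui":53,"hpc":43,"ku":65,"o":94,"r":81}
After op 6 (replace /aoe 67): {"aoe":67,"gui":53,"hpc":43,"ku":65,"o":94,"r":81}
After op 7 (add /ug 88): {"aoe":67,"gui":53,"hpc":43,"ku":65,"o":94,"r":81,"ug":88}
After op 8 (replace /hpc 30): {"aoe":67,"gui":53,"hpc":30,"ku":65,"o":94,"r":81,"ug":88}
After op 9 (remove /ug): {"aoe":67,"gui":53,"hpc":30,"ku":65,"o":94,"r":81}
After op 10 (remove /hpc): {"aoe":67,"gui":53,"ku":65,"o":94,"r":81}
After op 11 (remove /o): {"aoe":67,"gui":53,"ku":65,"r":81}
After op 12 (replace /r 47): {"aoe":67,"gui":53,"ku":65,"r":47}
After op 13 (add /io 53): {"aoe":67,"gui":53,"io":53,"ku":65,"r":47}
After op 14 (replace /aoe 31): {"aoe":31,"gui":53,"io":53,"ku":65,"r":47}
After op 15 (replace /ku 80): {"aoe":31,"gui":53,"io":53,"ku":80,"r":47}
After op 16 (replace /gui 4): {"aoe":31,"gui":4,"io":53,"ku":80,"r":47}
After op 17 (add /hv 78): {"aoe":31,"gui":4,"hv":78,"io":53,"ku":80,"r":47}
After op 18 (replace /gui 26): {"aoe":31,"gui":26,"hv":78,"io":53,"ku":80,"r":47}
After op 19 (replace /r 61): {"aoe":31,"gui":26,"hv":78,"io":53,"ku":80,"r":61}
After op 20 (replace /hv 67): {"aoe":31,"gui":26,"hv":67,"io":53,"ku":80,"r":61}
Size at the root: 6

Answer: 6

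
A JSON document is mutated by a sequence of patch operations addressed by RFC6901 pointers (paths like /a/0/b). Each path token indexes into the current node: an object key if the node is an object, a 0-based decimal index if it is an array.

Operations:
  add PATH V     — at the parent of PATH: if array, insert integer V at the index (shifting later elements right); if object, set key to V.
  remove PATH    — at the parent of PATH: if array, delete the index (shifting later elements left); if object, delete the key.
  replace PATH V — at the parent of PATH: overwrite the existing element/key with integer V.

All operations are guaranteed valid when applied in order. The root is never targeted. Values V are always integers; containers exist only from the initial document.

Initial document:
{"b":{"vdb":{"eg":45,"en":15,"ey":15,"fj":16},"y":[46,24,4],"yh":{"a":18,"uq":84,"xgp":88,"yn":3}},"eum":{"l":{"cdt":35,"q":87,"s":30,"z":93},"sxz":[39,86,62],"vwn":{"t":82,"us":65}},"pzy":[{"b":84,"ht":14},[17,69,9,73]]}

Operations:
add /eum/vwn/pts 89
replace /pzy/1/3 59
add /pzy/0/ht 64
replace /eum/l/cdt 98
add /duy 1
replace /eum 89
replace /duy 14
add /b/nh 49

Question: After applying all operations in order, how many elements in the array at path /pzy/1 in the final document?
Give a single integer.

After op 1 (add /eum/vwn/pts 89): {"b":{"vdb":{"eg":45,"en":15,"ey":15,"fj":16},"y":[46,24,4],"yh":{"a":18,"uq":84,"xgp":88,"yn":3}},"eum":{"l":{"cdt":35,"q":87,"s":30,"z":93},"sxz":[39,86,62],"vwn":{"pts":89,"t":82,"us":65}},"pzy":[{"b":84,"ht":14},[17,69,9,73]]}
After op 2 (replace /pzy/1/3 59): {"b":{"vdb":{"eg":45,"en":15,"ey":15,"fj":16},"y":[46,24,4],"yh":{"a":18,"uq":84,"xgp":88,"yn":3}},"eum":{"l":{"cdt":35,"q":87,"s":30,"z":93},"sxz":[39,86,62],"vwn":{"pts":89,"t":82,"us":65}},"pzy":[{"b":84,"ht":14},[17,69,9,59]]}
After op 3 (add /pzy/0/ht 64): {"b":{"vdb":{"eg":45,"en":15,"ey":15,"fj":16},"y":[46,24,4],"yh":{"a":18,"uq":84,"xgp":88,"yn":3}},"eum":{"l":{"cdt":35,"q":87,"s":30,"z":93},"sxz":[39,86,62],"vwn":{"pts":89,"t":82,"us":65}},"pzy":[{"b":84,"ht":64},[17,69,9,59]]}
After op 4 (replace /eum/l/cdt 98): {"b":{"vdb":{"eg":45,"en":15,"ey":15,"fj":16},"y":[46,24,4],"yh":{"a":18,"uq":84,"xgp":88,"yn":3}},"eum":{"l":{"cdt":98,"q":87,"s":30,"z":93},"sxz":[39,86,62],"vwn":{"pts":89,"t":82,"us":65}},"pzy":[{"b":84,"ht":64},[17,69,9,59]]}
After op 5 (add /duy 1): {"b":{"vdb":{"eg":45,"en":15,"ey":15,"fj":16},"y":[46,24,4],"yh":{"a":18,"uq":84,"xgp":88,"yn":3}},"duy":1,"eum":{"l":{"cdt":98,"q":87,"s":30,"z":93},"sxz":[39,86,62],"vwn":{"pts":89,"t":82,"us":65}},"pzy":[{"b":84,"ht":64},[17,69,9,59]]}
After op 6 (replace /eum 89): {"b":{"vdb":{"eg":45,"en":15,"ey":15,"fj":16},"y":[46,24,4],"yh":{"a":18,"uq":84,"xgp":88,"yn":3}},"duy":1,"eum":89,"pzy":[{"b":84,"ht":64},[17,69,9,59]]}
After op 7 (replace /duy 14): {"b":{"vdb":{"eg":45,"en":15,"ey":15,"fj":16},"y":[46,24,4],"yh":{"a":18,"uq":84,"xgp":88,"yn":3}},"duy":14,"eum":89,"pzy":[{"b":84,"ht":64},[17,69,9,59]]}
After op 8 (add /b/nh 49): {"b":{"nh":49,"vdb":{"eg":45,"en":15,"ey":15,"fj":16},"y":[46,24,4],"yh":{"a":18,"uq":84,"xgp":88,"yn":3}},"duy":14,"eum":89,"pzy":[{"b":84,"ht":64},[17,69,9,59]]}
Size at path /pzy/1: 4

Answer: 4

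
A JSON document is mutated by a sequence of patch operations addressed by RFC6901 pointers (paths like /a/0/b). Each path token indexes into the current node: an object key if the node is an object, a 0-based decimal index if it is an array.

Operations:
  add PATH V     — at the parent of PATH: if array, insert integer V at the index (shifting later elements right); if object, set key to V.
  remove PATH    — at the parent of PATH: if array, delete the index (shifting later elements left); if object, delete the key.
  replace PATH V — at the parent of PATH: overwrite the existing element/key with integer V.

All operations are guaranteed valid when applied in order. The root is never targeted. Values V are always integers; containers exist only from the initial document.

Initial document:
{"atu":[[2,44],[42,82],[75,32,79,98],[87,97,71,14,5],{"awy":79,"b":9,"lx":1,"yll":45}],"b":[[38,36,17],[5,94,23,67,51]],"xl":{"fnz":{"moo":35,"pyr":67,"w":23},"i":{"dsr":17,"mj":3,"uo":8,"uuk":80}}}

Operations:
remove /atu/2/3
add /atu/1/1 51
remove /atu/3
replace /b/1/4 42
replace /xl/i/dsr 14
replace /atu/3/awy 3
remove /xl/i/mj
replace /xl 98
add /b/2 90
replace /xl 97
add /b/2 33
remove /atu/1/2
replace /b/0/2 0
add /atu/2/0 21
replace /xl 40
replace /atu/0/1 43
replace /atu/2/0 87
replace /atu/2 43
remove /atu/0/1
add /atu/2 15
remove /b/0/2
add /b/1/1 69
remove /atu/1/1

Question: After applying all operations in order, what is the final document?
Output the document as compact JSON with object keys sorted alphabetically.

After op 1 (remove /atu/2/3): {"atu":[[2,44],[42,82],[75,32,79],[87,97,71,14,5],{"awy":79,"b":9,"lx":1,"yll":45}],"b":[[38,36,17],[5,94,23,67,51]],"xl":{"fnz":{"moo":35,"pyr":67,"w":23},"i":{"dsr":17,"mj":3,"uo":8,"uuk":80}}}
After op 2 (add /atu/1/1 51): {"atu":[[2,44],[42,51,82],[75,32,79],[87,97,71,14,5],{"awy":79,"b":9,"lx":1,"yll":45}],"b":[[38,36,17],[5,94,23,67,51]],"xl":{"fnz":{"moo":35,"pyr":67,"w":23},"i":{"dsr":17,"mj":3,"uo":8,"uuk":80}}}
After op 3 (remove /atu/3): {"atu":[[2,44],[42,51,82],[75,32,79],{"awy":79,"b":9,"lx":1,"yll":45}],"b":[[38,36,17],[5,94,23,67,51]],"xl":{"fnz":{"moo":35,"pyr":67,"w":23},"i":{"dsr":17,"mj":3,"uo":8,"uuk":80}}}
After op 4 (replace /b/1/4 42): {"atu":[[2,44],[42,51,82],[75,32,79],{"awy":79,"b":9,"lx":1,"yll":45}],"b":[[38,36,17],[5,94,23,67,42]],"xl":{"fnz":{"moo":35,"pyr":67,"w":23},"i":{"dsr":17,"mj":3,"uo":8,"uuk":80}}}
After op 5 (replace /xl/i/dsr 14): {"atu":[[2,44],[42,51,82],[75,32,79],{"awy":79,"b":9,"lx":1,"yll":45}],"b":[[38,36,17],[5,94,23,67,42]],"xl":{"fnz":{"moo":35,"pyr":67,"w":23},"i":{"dsr":14,"mj":3,"uo":8,"uuk":80}}}
After op 6 (replace /atu/3/awy 3): {"atu":[[2,44],[42,51,82],[75,32,79],{"awy":3,"b":9,"lx":1,"yll":45}],"b":[[38,36,17],[5,94,23,67,42]],"xl":{"fnz":{"moo":35,"pyr":67,"w":23},"i":{"dsr":14,"mj":3,"uo":8,"uuk":80}}}
After op 7 (remove /xl/i/mj): {"atu":[[2,44],[42,51,82],[75,32,79],{"awy":3,"b":9,"lx":1,"yll":45}],"b":[[38,36,17],[5,94,23,67,42]],"xl":{"fnz":{"moo":35,"pyr":67,"w":23},"i":{"dsr":14,"uo":8,"uuk":80}}}
After op 8 (replace /xl 98): {"atu":[[2,44],[42,51,82],[75,32,79],{"awy":3,"b":9,"lx":1,"yll":45}],"b":[[38,36,17],[5,94,23,67,42]],"xl":98}
After op 9 (add /b/2 90): {"atu":[[2,44],[42,51,82],[75,32,79],{"awy":3,"b":9,"lx":1,"yll":45}],"b":[[38,36,17],[5,94,23,67,42],90],"xl":98}
After op 10 (replace /xl 97): {"atu":[[2,44],[42,51,82],[75,32,79],{"awy":3,"b":9,"lx":1,"yll":45}],"b":[[38,36,17],[5,94,23,67,42],90],"xl":97}
After op 11 (add /b/2 33): {"atu":[[2,44],[42,51,82],[75,32,79],{"awy":3,"b":9,"lx":1,"yll":45}],"b":[[38,36,17],[5,94,23,67,42],33,90],"xl":97}
After op 12 (remove /atu/1/2): {"atu":[[2,44],[42,51],[75,32,79],{"awy":3,"b":9,"lx":1,"yll":45}],"b":[[38,36,17],[5,94,23,67,42],33,90],"xl":97}
After op 13 (replace /b/0/2 0): {"atu":[[2,44],[42,51],[75,32,79],{"awy":3,"b":9,"lx":1,"yll":45}],"b":[[38,36,0],[5,94,23,67,42],33,90],"xl":97}
After op 14 (add /atu/2/0 21): {"atu":[[2,44],[42,51],[21,75,32,79],{"awy":3,"b":9,"lx":1,"yll":45}],"b":[[38,36,0],[5,94,23,67,42],33,90],"xl":97}
After op 15 (replace /xl 40): {"atu":[[2,44],[42,51],[21,75,32,79],{"awy":3,"b":9,"lx":1,"yll":45}],"b":[[38,36,0],[5,94,23,67,42],33,90],"xl":40}
After op 16 (replace /atu/0/1 43): {"atu":[[2,43],[42,51],[21,75,32,79],{"awy":3,"b":9,"lx":1,"yll":45}],"b":[[38,36,0],[5,94,23,67,42],33,90],"xl":40}
After op 17 (replace /atu/2/0 87): {"atu":[[2,43],[42,51],[87,75,32,79],{"awy":3,"b":9,"lx":1,"yll":45}],"b":[[38,36,0],[5,94,23,67,42],33,90],"xl":40}
After op 18 (replace /atu/2 43): {"atu":[[2,43],[42,51],43,{"awy":3,"b":9,"lx":1,"yll":45}],"b":[[38,36,0],[5,94,23,67,42],33,90],"xl":40}
After op 19 (remove /atu/0/1): {"atu":[[2],[42,51],43,{"awy":3,"b":9,"lx":1,"yll":45}],"b":[[38,36,0],[5,94,23,67,42],33,90],"xl":40}
After op 20 (add /atu/2 15): {"atu":[[2],[42,51],15,43,{"awy":3,"b":9,"lx":1,"yll":45}],"b":[[38,36,0],[5,94,23,67,42],33,90],"xl":40}
After op 21 (remove /b/0/2): {"atu":[[2],[42,51],15,43,{"awy":3,"b":9,"lx":1,"yll":45}],"b":[[38,36],[5,94,23,67,42],33,90],"xl":40}
After op 22 (add /b/1/1 69): {"atu":[[2],[42,51],15,43,{"awy":3,"b":9,"lx":1,"yll":45}],"b":[[38,36],[5,69,94,23,67,42],33,90],"xl":40}
After op 23 (remove /atu/1/1): {"atu":[[2],[42],15,43,{"awy":3,"b":9,"lx":1,"yll":45}],"b":[[38,36],[5,69,94,23,67,42],33,90],"xl":40}

Answer: {"atu":[[2],[42],15,43,{"awy":3,"b":9,"lx":1,"yll":45}],"b":[[38,36],[5,69,94,23,67,42],33,90],"xl":40}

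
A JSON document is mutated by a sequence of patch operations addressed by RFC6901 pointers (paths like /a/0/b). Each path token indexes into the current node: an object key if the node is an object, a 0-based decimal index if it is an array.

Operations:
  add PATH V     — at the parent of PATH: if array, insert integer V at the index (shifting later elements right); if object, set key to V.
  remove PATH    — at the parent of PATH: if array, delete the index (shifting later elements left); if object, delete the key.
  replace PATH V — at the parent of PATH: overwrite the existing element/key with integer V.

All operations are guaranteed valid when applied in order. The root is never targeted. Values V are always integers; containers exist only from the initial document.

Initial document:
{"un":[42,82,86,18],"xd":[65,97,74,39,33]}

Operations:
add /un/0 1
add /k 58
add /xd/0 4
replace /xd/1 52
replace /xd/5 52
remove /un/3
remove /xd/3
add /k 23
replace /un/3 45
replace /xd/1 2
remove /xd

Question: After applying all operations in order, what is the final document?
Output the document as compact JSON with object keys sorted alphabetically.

After op 1 (add /un/0 1): {"un":[1,42,82,86,18],"xd":[65,97,74,39,33]}
After op 2 (add /k 58): {"k":58,"un":[1,42,82,86,18],"xd":[65,97,74,39,33]}
After op 3 (add /xd/0 4): {"k":58,"un":[1,42,82,86,18],"xd":[4,65,97,74,39,33]}
After op 4 (replace /xd/1 52): {"k":58,"un":[1,42,82,86,18],"xd":[4,52,97,74,39,33]}
After op 5 (replace /xd/5 52): {"k":58,"un":[1,42,82,86,18],"xd":[4,52,97,74,39,52]}
After op 6 (remove /un/3): {"k":58,"un":[1,42,82,18],"xd":[4,52,97,74,39,52]}
After op 7 (remove /xd/3): {"k":58,"un":[1,42,82,18],"xd":[4,52,97,39,52]}
After op 8 (add /k 23): {"k":23,"un":[1,42,82,18],"xd":[4,52,97,39,52]}
After op 9 (replace /un/3 45): {"k":23,"un":[1,42,82,45],"xd":[4,52,97,39,52]}
After op 10 (replace /xd/1 2): {"k":23,"un":[1,42,82,45],"xd":[4,2,97,39,52]}
After op 11 (remove /xd): {"k":23,"un":[1,42,82,45]}

Answer: {"k":23,"un":[1,42,82,45]}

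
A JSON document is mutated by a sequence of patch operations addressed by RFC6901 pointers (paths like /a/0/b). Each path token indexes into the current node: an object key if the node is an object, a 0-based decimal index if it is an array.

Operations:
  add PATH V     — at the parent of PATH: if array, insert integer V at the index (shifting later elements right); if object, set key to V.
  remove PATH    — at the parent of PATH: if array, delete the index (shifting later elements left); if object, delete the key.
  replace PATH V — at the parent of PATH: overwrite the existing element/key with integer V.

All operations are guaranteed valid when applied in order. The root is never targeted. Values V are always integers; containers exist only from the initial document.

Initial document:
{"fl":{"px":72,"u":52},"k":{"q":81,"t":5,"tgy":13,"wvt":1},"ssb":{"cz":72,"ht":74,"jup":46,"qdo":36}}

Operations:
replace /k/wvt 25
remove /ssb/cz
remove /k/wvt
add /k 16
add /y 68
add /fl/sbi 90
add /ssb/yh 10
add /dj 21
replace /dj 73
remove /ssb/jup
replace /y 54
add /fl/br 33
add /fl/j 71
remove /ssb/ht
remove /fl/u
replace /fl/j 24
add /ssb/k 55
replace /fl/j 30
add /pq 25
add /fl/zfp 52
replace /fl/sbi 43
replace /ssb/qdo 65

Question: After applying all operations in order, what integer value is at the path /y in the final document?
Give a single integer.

Answer: 54

Derivation:
After op 1 (replace /k/wvt 25): {"fl":{"px":72,"u":52},"k":{"q":81,"t":5,"tgy":13,"wvt":25},"ssb":{"cz":72,"ht":74,"jup":46,"qdo":36}}
After op 2 (remove /ssb/cz): {"fl":{"px":72,"u":52},"k":{"q":81,"t":5,"tgy":13,"wvt":25},"ssb":{"ht":74,"jup":46,"qdo":36}}
After op 3 (remove /k/wvt): {"fl":{"px":72,"u":52},"k":{"q":81,"t":5,"tgy":13},"ssb":{"ht":74,"jup":46,"qdo":36}}
After op 4 (add /k 16): {"fl":{"px":72,"u":52},"k":16,"ssb":{"ht":74,"jup":46,"qdo":36}}
After op 5 (add /y 68): {"fl":{"px":72,"u":52},"k":16,"ssb":{"ht":74,"jup":46,"qdo":36},"y":68}
After op 6 (add /fl/sbi 90): {"fl":{"px":72,"sbi":90,"u":52},"k":16,"ssb":{"ht":74,"jup":46,"qdo":36},"y":68}
After op 7 (add /ssb/yh 10): {"fl":{"px":72,"sbi":90,"u":52},"k":16,"ssb":{"ht":74,"jup":46,"qdo":36,"yh":10},"y":68}
After op 8 (add /dj 21): {"dj":21,"fl":{"px":72,"sbi":90,"u":52},"k":16,"ssb":{"ht":74,"jup":46,"qdo":36,"yh":10},"y":68}
After op 9 (replace /dj 73): {"dj":73,"fl":{"px":72,"sbi":90,"u":52},"k":16,"ssb":{"ht":74,"jup":46,"qdo":36,"yh":10},"y":68}
After op 10 (remove /ssb/jup): {"dj":73,"fl":{"px":72,"sbi":90,"u":52},"k":16,"ssb":{"ht":74,"qdo":36,"yh":10},"y":68}
After op 11 (replace /y 54): {"dj":73,"fl":{"px":72,"sbi":90,"u":52},"k":16,"ssb":{"ht":74,"qdo":36,"yh":10},"y":54}
After op 12 (add /fl/br 33): {"dj":73,"fl":{"br":33,"px":72,"sbi":90,"u":52},"k":16,"ssb":{"ht":74,"qdo":36,"yh":10},"y":54}
After op 13 (add /fl/j 71): {"dj":73,"fl":{"br":33,"j":71,"px":72,"sbi":90,"u":52},"k":16,"ssb":{"ht":74,"qdo":36,"yh":10},"y":54}
After op 14 (remove /ssb/ht): {"dj":73,"fl":{"br":33,"j":71,"px":72,"sbi":90,"u":52},"k":16,"ssb":{"qdo":36,"yh":10},"y":54}
After op 15 (remove /fl/u): {"dj":73,"fl":{"br":33,"j":71,"px":72,"sbi":90},"k":16,"ssb":{"qdo":36,"yh":10},"y":54}
After op 16 (replace /fl/j 24): {"dj":73,"fl":{"br":33,"j":24,"px":72,"sbi":90},"k":16,"ssb":{"qdo":36,"yh":10},"y":54}
After op 17 (add /ssb/k 55): {"dj":73,"fl":{"br":33,"j":24,"px":72,"sbi":90},"k":16,"ssb":{"k":55,"qdo":36,"yh":10},"y":54}
After op 18 (replace /fl/j 30): {"dj":73,"fl":{"br":33,"j":30,"px":72,"sbi":90},"k":16,"ssb":{"k":55,"qdo":36,"yh":10},"y":54}
After op 19 (add /pq 25): {"dj":73,"fl":{"br":33,"j":30,"px":72,"sbi":90},"k":16,"pq":25,"ssb":{"k":55,"qdo":36,"yh":10},"y":54}
After op 20 (add /fl/zfp 52): {"dj":73,"fl":{"br":33,"j":30,"px":72,"sbi":90,"zfp":52},"k":16,"pq":25,"ssb":{"k":55,"qdo":36,"yh":10},"y":54}
After op 21 (replace /fl/sbi 43): {"dj":73,"fl":{"br":33,"j":30,"px":72,"sbi":43,"zfp":52},"k":16,"pq":25,"ssb":{"k":55,"qdo":36,"yh":10},"y":54}
After op 22 (replace /ssb/qdo 65): {"dj":73,"fl":{"br":33,"j":30,"px":72,"sbi":43,"zfp":52},"k":16,"pq":25,"ssb":{"k":55,"qdo":65,"yh":10},"y":54}
Value at /y: 54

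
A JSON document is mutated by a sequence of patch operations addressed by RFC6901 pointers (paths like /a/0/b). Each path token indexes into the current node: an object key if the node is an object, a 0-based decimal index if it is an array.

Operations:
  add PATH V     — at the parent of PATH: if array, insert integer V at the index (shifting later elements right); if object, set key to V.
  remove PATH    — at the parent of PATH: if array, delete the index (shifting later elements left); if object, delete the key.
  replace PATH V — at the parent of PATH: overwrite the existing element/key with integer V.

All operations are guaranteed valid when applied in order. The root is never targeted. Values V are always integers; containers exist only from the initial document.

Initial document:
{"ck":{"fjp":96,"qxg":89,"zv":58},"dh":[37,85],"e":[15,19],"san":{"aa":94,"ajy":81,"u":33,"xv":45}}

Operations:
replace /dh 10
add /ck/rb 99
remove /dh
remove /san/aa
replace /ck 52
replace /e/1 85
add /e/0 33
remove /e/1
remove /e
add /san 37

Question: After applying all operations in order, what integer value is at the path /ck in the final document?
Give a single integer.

Answer: 52

Derivation:
After op 1 (replace /dh 10): {"ck":{"fjp":96,"qxg":89,"zv":58},"dh":10,"e":[15,19],"san":{"aa":94,"ajy":81,"u":33,"xv":45}}
After op 2 (add /ck/rb 99): {"ck":{"fjp":96,"qxg":89,"rb":99,"zv":58},"dh":10,"e":[15,19],"san":{"aa":94,"ajy":81,"u":33,"xv":45}}
After op 3 (remove /dh): {"ck":{"fjp":96,"qxg":89,"rb":99,"zv":58},"e":[15,19],"san":{"aa":94,"ajy":81,"u":33,"xv":45}}
After op 4 (remove /san/aa): {"ck":{"fjp":96,"qxg":89,"rb":99,"zv":58},"e":[15,19],"san":{"ajy":81,"u":33,"xv":45}}
After op 5 (replace /ck 52): {"ck":52,"e":[15,19],"san":{"ajy":81,"u":33,"xv":45}}
After op 6 (replace /e/1 85): {"ck":52,"e":[15,85],"san":{"ajy":81,"u":33,"xv":45}}
After op 7 (add /e/0 33): {"ck":52,"e":[33,15,85],"san":{"ajy":81,"u":33,"xv":45}}
After op 8 (remove /e/1): {"ck":52,"e":[33,85],"san":{"ajy":81,"u":33,"xv":45}}
After op 9 (remove /e): {"ck":52,"san":{"ajy":81,"u":33,"xv":45}}
After op 10 (add /san 37): {"ck":52,"san":37}
Value at /ck: 52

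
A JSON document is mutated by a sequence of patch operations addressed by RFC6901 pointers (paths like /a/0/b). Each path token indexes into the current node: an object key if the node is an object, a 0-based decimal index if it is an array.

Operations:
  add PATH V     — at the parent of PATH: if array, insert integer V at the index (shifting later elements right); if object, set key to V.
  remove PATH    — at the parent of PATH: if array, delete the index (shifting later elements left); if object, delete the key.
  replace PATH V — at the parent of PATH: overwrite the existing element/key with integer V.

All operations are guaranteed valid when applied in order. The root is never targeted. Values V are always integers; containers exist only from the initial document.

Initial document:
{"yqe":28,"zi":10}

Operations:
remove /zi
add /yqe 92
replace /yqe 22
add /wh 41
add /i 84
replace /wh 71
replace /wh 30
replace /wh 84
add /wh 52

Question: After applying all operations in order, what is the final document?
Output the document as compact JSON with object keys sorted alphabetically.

After op 1 (remove /zi): {"yqe":28}
After op 2 (add /yqe 92): {"yqe":92}
After op 3 (replace /yqe 22): {"yqe":22}
After op 4 (add /wh 41): {"wh":41,"yqe":22}
After op 5 (add /i 84): {"i":84,"wh":41,"yqe":22}
After op 6 (replace /wh 71): {"i":84,"wh":71,"yqe":22}
After op 7 (replace /wh 30): {"i":84,"wh":30,"yqe":22}
After op 8 (replace /wh 84): {"i":84,"wh":84,"yqe":22}
After op 9 (add /wh 52): {"i":84,"wh":52,"yqe":22}

Answer: {"i":84,"wh":52,"yqe":22}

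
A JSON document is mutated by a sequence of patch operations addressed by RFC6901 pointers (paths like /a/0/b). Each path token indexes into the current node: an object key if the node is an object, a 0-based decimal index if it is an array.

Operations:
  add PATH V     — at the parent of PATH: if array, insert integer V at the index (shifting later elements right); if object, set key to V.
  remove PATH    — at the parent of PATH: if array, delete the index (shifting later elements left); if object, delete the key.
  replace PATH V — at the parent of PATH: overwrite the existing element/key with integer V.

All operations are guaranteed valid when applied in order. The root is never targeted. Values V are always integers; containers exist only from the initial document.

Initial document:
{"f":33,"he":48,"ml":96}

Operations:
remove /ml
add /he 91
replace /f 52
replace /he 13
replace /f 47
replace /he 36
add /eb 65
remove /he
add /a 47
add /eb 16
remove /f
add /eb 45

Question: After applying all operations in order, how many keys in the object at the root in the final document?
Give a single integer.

Answer: 2

Derivation:
After op 1 (remove /ml): {"f":33,"he":48}
After op 2 (add /he 91): {"f":33,"he":91}
After op 3 (replace /f 52): {"f":52,"he":91}
After op 4 (replace /he 13): {"f":52,"he":13}
After op 5 (replace /f 47): {"f":47,"he":13}
After op 6 (replace /he 36): {"f":47,"he":36}
After op 7 (add /eb 65): {"eb":65,"f":47,"he":36}
After op 8 (remove /he): {"eb":65,"f":47}
After op 9 (add /a 47): {"a":47,"eb":65,"f":47}
After op 10 (add /eb 16): {"a":47,"eb":16,"f":47}
After op 11 (remove /f): {"a":47,"eb":16}
After op 12 (add /eb 45): {"a":47,"eb":45}
Size at the root: 2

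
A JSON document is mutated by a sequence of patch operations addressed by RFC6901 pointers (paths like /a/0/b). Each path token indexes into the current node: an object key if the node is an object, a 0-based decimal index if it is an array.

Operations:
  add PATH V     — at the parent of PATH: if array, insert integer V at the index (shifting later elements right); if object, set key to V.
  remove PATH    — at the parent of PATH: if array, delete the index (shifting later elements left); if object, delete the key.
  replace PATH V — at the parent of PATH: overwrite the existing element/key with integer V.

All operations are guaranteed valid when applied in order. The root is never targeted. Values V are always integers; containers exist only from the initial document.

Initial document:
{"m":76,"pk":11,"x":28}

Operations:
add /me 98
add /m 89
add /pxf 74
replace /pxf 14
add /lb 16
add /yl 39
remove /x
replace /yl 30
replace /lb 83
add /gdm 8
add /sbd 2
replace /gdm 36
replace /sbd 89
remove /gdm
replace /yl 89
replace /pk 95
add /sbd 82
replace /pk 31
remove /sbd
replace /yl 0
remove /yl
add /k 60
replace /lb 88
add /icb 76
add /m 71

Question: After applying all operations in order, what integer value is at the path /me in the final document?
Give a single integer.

Answer: 98

Derivation:
After op 1 (add /me 98): {"m":76,"me":98,"pk":11,"x":28}
After op 2 (add /m 89): {"m":89,"me":98,"pk":11,"x":28}
After op 3 (add /pxf 74): {"m":89,"me":98,"pk":11,"pxf":74,"x":28}
After op 4 (replace /pxf 14): {"m":89,"me":98,"pk":11,"pxf":14,"x":28}
After op 5 (add /lb 16): {"lb":16,"m":89,"me":98,"pk":11,"pxf":14,"x":28}
After op 6 (add /yl 39): {"lb":16,"m":89,"me":98,"pk":11,"pxf":14,"x":28,"yl":39}
After op 7 (remove /x): {"lb":16,"m":89,"me":98,"pk":11,"pxf":14,"yl":39}
After op 8 (replace /yl 30): {"lb":16,"m":89,"me":98,"pk":11,"pxf":14,"yl":30}
After op 9 (replace /lb 83): {"lb":83,"m":89,"me":98,"pk":11,"pxf":14,"yl":30}
After op 10 (add /gdm 8): {"gdm":8,"lb":83,"m":89,"me":98,"pk":11,"pxf":14,"yl":30}
After op 11 (add /sbd 2): {"gdm":8,"lb":83,"m":89,"me":98,"pk":11,"pxf":14,"sbd":2,"yl":30}
After op 12 (replace /gdm 36): {"gdm":36,"lb":83,"m":89,"me":98,"pk":11,"pxf":14,"sbd":2,"yl":30}
After op 13 (replace /sbd 89): {"gdm":36,"lb":83,"m":89,"me":98,"pk":11,"pxf":14,"sbd":89,"yl":30}
After op 14 (remove /gdm): {"lb":83,"m":89,"me":98,"pk":11,"pxf":14,"sbd":89,"yl":30}
After op 15 (replace /yl 89): {"lb":83,"m":89,"me":98,"pk":11,"pxf":14,"sbd":89,"yl":89}
After op 16 (replace /pk 95): {"lb":83,"m":89,"me":98,"pk":95,"pxf":14,"sbd":89,"yl":89}
After op 17 (add /sbd 82): {"lb":83,"m":89,"me":98,"pk":95,"pxf":14,"sbd":82,"yl":89}
After op 18 (replace /pk 31): {"lb":83,"m":89,"me":98,"pk":31,"pxf":14,"sbd":82,"yl":89}
After op 19 (remove /sbd): {"lb":83,"m":89,"me":98,"pk":31,"pxf":14,"yl":89}
After op 20 (replace /yl 0): {"lb":83,"m":89,"me":98,"pk":31,"pxf":14,"yl":0}
After op 21 (remove /yl): {"lb":83,"m":89,"me":98,"pk":31,"pxf":14}
After op 22 (add /k 60): {"k":60,"lb":83,"m":89,"me":98,"pk":31,"pxf":14}
After op 23 (replace /lb 88): {"k":60,"lb":88,"m":89,"me":98,"pk":31,"pxf":14}
After op 24 (add /icb 76): {"icb":76,"k":60,"lb":88,"m":89,"me":98,"pk":31,"pxf":14}
After op 25 (add /m 71): {"icb":76,"k":60,"lb":88,"m":71,"me":98,"pk":31,"pxf":14}
Value at /me: 98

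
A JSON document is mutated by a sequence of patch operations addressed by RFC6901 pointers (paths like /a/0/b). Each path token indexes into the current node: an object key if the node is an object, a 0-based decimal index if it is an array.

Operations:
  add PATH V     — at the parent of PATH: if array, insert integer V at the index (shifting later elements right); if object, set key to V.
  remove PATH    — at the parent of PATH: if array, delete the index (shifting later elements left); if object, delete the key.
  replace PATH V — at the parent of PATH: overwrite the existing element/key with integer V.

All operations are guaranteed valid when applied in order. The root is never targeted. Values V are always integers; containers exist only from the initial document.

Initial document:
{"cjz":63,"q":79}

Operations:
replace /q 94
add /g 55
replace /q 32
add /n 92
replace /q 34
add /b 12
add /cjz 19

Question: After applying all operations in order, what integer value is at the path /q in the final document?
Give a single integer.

After op 1 (replace /q 94): {"cjz":63,"q":94}
After op 2 (add /g 55): {"cjz":63,"g":55,"q":94}
After op 3 (replace /q 32): {"cjz":63,"g":55,"q":32}
After op 4 (add /n 92): {"cjz":63,"g":55,"n":92,"q":32}
After op 5 (replace /q 34): {"cjz":63,"g":55,"n":92,"q":34}
After op 6 (add /b 12): {"b":12,"cjz":63,"g":55,"n":92,"q":34}
After op 7 (add /cjz 19): {"b":12,"cjz":19,"g":55,"n":92,"q":34}
Value at /q: 34

Answer: 34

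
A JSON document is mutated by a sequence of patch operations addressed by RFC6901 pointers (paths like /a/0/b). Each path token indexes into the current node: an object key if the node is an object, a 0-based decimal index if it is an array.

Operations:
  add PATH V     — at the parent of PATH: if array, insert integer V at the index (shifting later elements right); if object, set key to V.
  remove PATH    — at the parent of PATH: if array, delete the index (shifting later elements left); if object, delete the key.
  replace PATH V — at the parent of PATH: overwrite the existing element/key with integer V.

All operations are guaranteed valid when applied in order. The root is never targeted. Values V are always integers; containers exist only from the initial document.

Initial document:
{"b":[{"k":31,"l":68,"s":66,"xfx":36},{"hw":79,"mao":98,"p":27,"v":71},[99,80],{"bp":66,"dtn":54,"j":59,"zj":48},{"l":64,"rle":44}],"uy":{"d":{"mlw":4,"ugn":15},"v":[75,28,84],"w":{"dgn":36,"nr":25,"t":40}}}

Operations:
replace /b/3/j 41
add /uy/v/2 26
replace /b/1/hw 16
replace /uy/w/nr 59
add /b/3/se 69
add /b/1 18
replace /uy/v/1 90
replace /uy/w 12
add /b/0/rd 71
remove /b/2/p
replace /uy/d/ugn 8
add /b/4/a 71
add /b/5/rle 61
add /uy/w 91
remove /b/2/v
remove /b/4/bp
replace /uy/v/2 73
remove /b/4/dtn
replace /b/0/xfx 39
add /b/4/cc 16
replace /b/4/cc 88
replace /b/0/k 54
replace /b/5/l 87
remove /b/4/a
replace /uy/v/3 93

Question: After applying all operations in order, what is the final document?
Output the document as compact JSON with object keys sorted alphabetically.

After op 1 (replace /b/3/j 41): {"b":[{"k":31,"l":68,"s":66,"xfx":36},{"hw":79,"mao":98,"p":27,"v":71},[99,80],{"bp":66,"dtn":54,"j":41,"zj":48},{"l":64,"rle":44}],"uy":{"d":{"mlw":4,"ugn":15},"v":[75,28,84],"w":{"dgn":36,"nr":25,"t":40}}}
After op 2 (add /uy/v/2 26): {"b":[{"k":31,"l":68,"s":66,"xfx":36},{"hw":79,"mao":98,"p":27,"v":71},[99,80],{"bp":66,"dtn":54,"j":41,"zj":48},{"l":64,"rle":44}],"uy":{"d":{"mlw":4,"ugn":15},"v":[75,28,26,84],"w":{"dgn":36,"nr":25,"t":40}}}
After op 3 (replace /b/1/hw 16): {"b":[{"k":31,"l":68,"s":66,"xfx":36},{"hw":16,"mao":98,"p":27,"v":71},[99,80],{"bp":66,"dtn":54,"j":41,"zj":48},{"l":64,"rle":44}],"uy":{"d":{"mlw":4,"ugn":15},"v":[75,28,26,84],"w":{"dgn":36,"nr":25,"t":40}}}
After op 4 (replace /uy/w/nr 59): {"b":[{"k":31,"l":68,"s":66,"xfx":36},{"hw":16,"mao":98,"p":27,"v":71},[99,80],{"bp":66,"dtn":54,"j":41,"zj":48},{"l":64,"rle":44}],"uy":{"d":{"mlw":4,"ugn":15},"v":[75,28,26,84],"w":{"dgn":36,"nr":59,"t":40}}}
After op 5 (add /b/3/se 69): {"b":[{"k":31,"l":68,"s":66,"xfx":36},{"hw":16,"mao":98,"p":27,"v":71},[99,80],{"bp":66,"dtn":54,"j":41,"se":69,"zj":48},{"l":64,"rle":44}],"uy":{"d":{"mlw":4,"ugn":15},"v":[75,28,26,84],"w":{"dgn":36,"nr":59,"t":40}}}
After op 6 (add /b/1 18): {"b":[{"k":31,"l":68,"s":66,"xfx":36},18,{"hw":16,"mao":98,"p":27,"v":71},[99,80],{"bp":66,"dtn":54,"j":41,"se":69,"zj":48},{"l":64,"rle":44}],"uy":{"d":{"mlw":4,"ugn":15},"v":[75,28,26,84],"w":{"dgn":36,"nr":59,"t":40}}}
After op 7 (replace /uy/v/1 90): {"b":[{"k":31,"l":68,"s":66,"xfx":36},18,{"hw":16,"mao":98,"p":27,"v":71},[99,80],{"bp":66,"dtn":54,"j":41,"se":69,"zj":48},{"l":64,"rle":44}],"uy":{"d":{"mlw":4,"ugn":15},"v":[75,90,26,84],"w":{"dgn":36,"nr":59,"t":40}}}
After op 8 (replace /uy/w 12): {"b":[{"k":31,"l":68,"s":66,"xfx":36},18,{"hw":16,"mao":98,"p":27,"v":71},[99,80],{"bp":66,"dtn":54,"j":41,"se":69,"zj":48},{"l":64,"rle":44}],"uy":{"d":{"mlw":4,"ugn":15},"v":[75,90,26,84],"w":12}}
After op 9 (add /b/0/rd 71): {"b":[{"k":31,"l":68,"rd":71,"s":66,"xfx":36},18,{"hw":16,"mao":98,"p":27,"v":71},[99,80],{"bp":66,"dtn":54,"j":41,"se":69,"zj":48},{"l":64,"rle":44}],"uy":{"d":{"mlw":4,"ugn":15},"v":[75,90,26,84],"w":12}}
After op 10 (remove /b/2/p): {"b":[{"k":31,"l":68,"rd":71,"s":66,"xfx":36},18,{"hw":16,"mao":98,"v":71},[99,80],{"bp":66,"dtn":54,"j":41,"se":69,"zj":48},{"l":64,"rle":44}],"uy":{"d":{"mlw":4,"ugn":15},"v":[75,90,26,84],"w":12}}
After op 11 (replace /uy/d/ugn 8): {"b":[{"k":31,"l":68,"rd":71,"s":66,"xfx":36},18,{"hw":16,"mao":98,"v":71},[99,80],{"bp":66,"dtn":54,"j":41,"se":69,"zj":48},{"l":64,"rle":44}],"uy":{"d":{"mlw":4,"ugn":8},"v":[75,90,26,84],"w":12}}
After op 12 (add /b/4/a 71): {"b":[{"k":31,"l":68,"rd":71,"s":66,"xfx":36},18,{"hw":16,"mao":98,"v":71},[99,80],{"a":71,"bp":66,"dtn":54,"j":41,"se":69,"zj":48},{"l":64,"rle":44}],"uy":{"d":{"mlw":4,"ugn":8},"v":[75,90,26,84],"w":12}}
After op 13 (add /b/5/rle 61): {"b":[{"k":31,"l":68,"rd":71,"s":66,"xfx":36},18,{"hw":16,"mao":98,"v":71},[99,80],{"a":71,"bp":66,"dtn":54,"j":41,"se":69,"zj":48},{"l":64,"rle":61}],"uy":{"d":{"mlw":4,"ugn":8},"v":[75,90,26,84],"w":12}}
After op 14 (add /uy/w 91): {"b":[{"k":31,"l":68,"rd":71,"s":66,"xfx":36},18,{"hw":16,"mao":98,"v":71},[99,80],{"a":71,"bp":66,"dtn":54,"j":41,"se":69,"zj":48},{"l":64,"rle":61}],"uy":{"d":{"mlw":4,"ugn":8},"v":[75,90,26,84],"w":91}}
After op 15 (remove /b/2/v): {"b":[{"k":31,"l":68,"rd":71,"s":66,"xfx":36},18,{"hw":16,"mao":98},[99,80],{"a":71,"bp":66,"dtn":54,"j":41,"se":69,"zj":48},{"l":64,"rle":61}],"uy":{"d":{"mlw":4,"ugn":8},"v":[75,90,26,84],"w":91}}
After op 16 (remove /b/4/bp): {"b":[{"k":31,"l":68,"rd":71,"s":66,"xfx":36},18,{"hw":16,"mao":98},[99,80],{"a":71,"dtn":54,"j":41,"se":69,"zj":48},{"l":64,"rle":61}],"uy":{"d":{"mlw":4,"ugn":8},"v":[75,90,26,84],"w":91}}
After op 17 (replace /uy/v/2 73): {"b":[{"k":31,"l":68,"rd":71,"s":66,"xfx":36},18,{"hw":16,"mao":98},[99,80],{"a":71,"dtn":54,"j":41,"se":69,"zj":48},{"l":64,"rle":61}],"uy":{"d":{"mlw":4,"ugn":8},"v":[75,90,73,84],"w":91}}
After op 18 (remove /b/4/dtn): {"b":[{"k":31,"l":68,"rd":71,"s":66,"xfx":36},18,{"hw":16,"mao":98},[99,80],{"a":71,"j":41,"se":69,"zj":48},{"l":64,"rle":61}],"uy":{"d":{"mlw":4,"ugn":8},"v":[75,90,73,84],"w":91}}
After op 19 (replace /b/0/xfx 39): {"b":[{"k":31,"l":68,"rd":71,"s":66,"xfx":39},18,{"hw":16,"mao":98},[99,80],{"a":71,"j":41,"se":69,"zj":48},{"l":64,"rle":61}],"uy":{"d":{"mlw":4,"ugn":8},"v":[75,90,73,84],"w":91}}
After op 20 (add /b/4/cc 16): {"b":[{"k":31,"l":68,"rd":71,"s":66,"xfx":39},18,{"hw":16,"mao":98},[99,80],{"a":71,"cc":16,"j":41,"se":69,"zj":48},{"l":64,"rle":61}],"uy":{"d":{"mlw":4,"ugn":8},"v":[75,90,73,84],"w":91}}
After op 21 (replace /b/4/cc 88): {"b":[{"k":31,"l":68,"rd":71,"s":66,"xfx":39},18,{"hw":16,"mao":98},[99,80],{"a":71,"cc":88,"j":41,"se":69,"zj":48},{"l":64,"rle":61}],"uy":{"d":{"mlw":4,"ugn":8},"v":[75,90,73,84],"w":91}}
After op 22 (replace /b/0/k 54): {"b":[{"k":54,"l":68,"rd":71,"s":66,"xfx":39},18,{"hw":16,"mao":98},[99,80],{"a":71,"cc":88,"j":41,"se":69,"zj":48},{"l":64,"rle":61}],"uy":{"d":{"mlw":4,"ugn":8},"v":[75,90,73,84],"w":91}}
After op 23 (replace /b/5/l 87): {"b":[{"k":54,"l":68,"rd":71,"s":66,"xfx":39},18,{"hw":16,"mao":98},[99,80],{"a":71,"cc":88,"j":41,"se":69,"zj":48},{"l":87,"rle":61}],"uy":{"d":{"mlw":4,"ugn":8},"v":[75,90,73,84],"w":91}}
After op 24 (remove /b/4/a): {"b":[{"k":54,"l":68,"rd":71,"s":66,"xfx":39},18,{"hw":16,"mao":98},[99,80],{"cc":88,"j":41,"se":69,"zj":48},{"l":87,"rle":61}],"uy":{"d":{"mlw":4,"ugn":8},"v":[75,90,73,84],"w":91}}
After op 25 (replace /uy/v/3 93): {"b":[{"k":54,"l":68,"rd":71,"s":66,"xfx":39},18,{"hw":16,"mao":98},[99,80],{"cc":88,"j":41,"se":69,"zj":48},{"l":87,"rle":61}],"uy":{"d":{"mlw":4,"ugn":8},"v":[75,90,73,93],"w":91}}

Answer: {"b":[{"k":54,"l":68,"rd":71,"s":66,"xfx":39},18,{"hw":16,"mao":98},[99,80],{"cc":88,"j":41,"se":69,"zj":48},{"l":87,"rle":61}],"uy":{"d":{"mlw":4,"ugn":8},"v":[75,90,73,93],"w":91}}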